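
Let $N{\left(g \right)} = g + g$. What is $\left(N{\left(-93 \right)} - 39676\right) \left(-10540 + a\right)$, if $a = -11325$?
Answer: $871582630$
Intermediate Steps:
$N{\left(g \right)} = 2 g$
$\left(N{\left(-93 \right)} - 39676\right) \left(-10540 + a\right) = \left(2 \left(-93\right) - 39676\right) \left(-10540 - 11325\right) = \left(-186 - 39676\right) \left(-21865\right) = \left(-39862\right) \left(-21865\right) = 871582630$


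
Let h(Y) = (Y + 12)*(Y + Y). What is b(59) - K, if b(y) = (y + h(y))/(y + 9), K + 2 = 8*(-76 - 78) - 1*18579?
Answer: 1355721/68 ≈ 19937.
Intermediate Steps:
h(Y) = 2*Y*(12 + Y) (h(Y) = (12 + Y)*(2*Y) = 2*Y*(12 + Y))
K = -19813 (K = -2 + (8*(-76 - 78) - 1*18579) = -2 + (8*(-154) - 18579) = -2 + (-1232 - 18579) = -2 - 19811 = -19813)
b(y) = (y + 2*y*(12 + y))/(9 + y) (b(y) = (y + 2*y*(12 + y))/(y + 9) = (y + 2*y*(12 + y))/(9 + y))
b(59) - K = 59*(25 + 2*59)/(9 + 59) - 1*(-19813) = 59*(25 + 118)/68 + 19813 = 59*(1/68)*143 + 19813 = 8437/68 + 19813 = 1355721/68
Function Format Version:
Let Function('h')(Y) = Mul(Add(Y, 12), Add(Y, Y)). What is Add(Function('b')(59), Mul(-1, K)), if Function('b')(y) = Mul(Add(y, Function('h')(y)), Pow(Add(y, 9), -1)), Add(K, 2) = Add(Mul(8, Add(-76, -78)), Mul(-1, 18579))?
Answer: Rational(1355721, 68) ≈ 19937.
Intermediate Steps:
Function('h')(Y) = Mul(2, Y, Add(12, Y)) (Function('h')(Y) = Mul(Add(12, Y), Mul(2, Y)) = Mul(2, Y, Add(12, Y)))
K = -19813 (K = Add(-2, Add(Mul(8, Add(-76, -78)), Mul(-1, 18579))) = Add(-2, Add(Mul(8, -154), -18579)) = Add(-2, Add(-1232, -18579)) = Add(-2, -19811) = -19813)
Function('b')(y) = Mul(Pow(Add(9, y), -1), Add(y, Mul(2, y, Add(12, y)))) (Function('b')(y) = Mul(Add(y, Mul(2, y, Add(12, y))), Pow(Add(y, 9), -1)) = Mul(Add(y, Mul(2, y, Add(12, y))), Pow(Add(9, y), -1)) = Mul(Pow(Add(9, y), -1), Add(y, Mul(2, y, Add(12, y)))))
Add(Function('b')(59), Mul(-1, K)) = Add(Mul(59, Pow(Add(9, 59), -1), Add(25, Mul(2, 59))), Mul(-1, -19813)) = Add(Mul(59, Pow(68, -1), Add(25, 118)), 19813) = Add(Mul(59, Rational(1, 68), 143), 19813) = Add(Rational(8437, 68), 19813) = Rational(1355721, 68)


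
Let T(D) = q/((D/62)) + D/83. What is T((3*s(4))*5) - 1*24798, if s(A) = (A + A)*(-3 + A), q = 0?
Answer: -2058114/83 ≈ -24797.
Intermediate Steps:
s(A) = 2*A*(-3 + A) (s(A) = (2*A)*(-3 + A) = 2*A*(-3 + A))
T(D) = D/83 (T(D) = 0/((D/62)) + D/83 = 0*(62/D) + D/83 = 0 + D/83 = D/83)
T((3*s(4))*5) - 1*24798 = ((3*(2*4*(-3 + 4)))*5)/83 - 1*24798 = ((3*(2*4*1))*5)/83 - 24798 = ((3*8)*5)/83 - 24798 = (24*5)/83 - 24798 = (1/83)*120 - 24798 = 120/83 - 24798 = -2058114/83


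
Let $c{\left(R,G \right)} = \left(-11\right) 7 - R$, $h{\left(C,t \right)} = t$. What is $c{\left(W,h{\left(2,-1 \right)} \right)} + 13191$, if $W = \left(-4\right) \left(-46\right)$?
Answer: $12930$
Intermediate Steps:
$W = 184$
$c{\left(R,G \right)} = -77 - R$
$c{\left(W,h{\left(2,-1 \right)} \right)} + 13191 = \left(-77 - 184\right) + 13191 = -261 + 13191 = 12930$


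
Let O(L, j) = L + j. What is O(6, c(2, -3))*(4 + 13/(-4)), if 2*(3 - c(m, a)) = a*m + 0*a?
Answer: 9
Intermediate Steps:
c(m, a) = 3 - a*m/2 (c(m, a) = 3 - (a*m + 0*a)/2 = 3 - (a*m + 0)/2 = 3 - a*m/2)
O(6, c(2, -3))*(4 + 13/(-4)) = (6 + (3 - ½*(-3)*2))*(4 + 13/(-4)) = (6 + (3 + 3))*(4 + 13*(-¼)) = (6 + 6)*(4 - 13/4) = 12*(¾) = 9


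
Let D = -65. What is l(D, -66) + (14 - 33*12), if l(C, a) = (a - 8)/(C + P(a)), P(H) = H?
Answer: -49968/131 ≈ -381.44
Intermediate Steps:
l(C, a) = (-8 + a)/(C + a) (l(C, a) = (a - 8)/(C + a) = (-8 + a)/(C + a))
l(D, -66) + (14 - 33*12) = (-8 - 66)/(-65 - 66) + (14 - 33*12) = -74/(-131) + (14 - 396) = -1/131*(-74) - 382 = 74/131 - 382 = -49968/131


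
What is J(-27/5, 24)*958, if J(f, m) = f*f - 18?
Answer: 267282/25 ≈ 10691.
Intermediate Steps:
J(f, m) = -18 + f**2 (J(f, m) = f**2 - 18 = -18 + f**2)
J(-27/5, 24)*958 = (-18 + (-27/5)**2)*958 = (-18 + 729/25)*958 = (279/25)*958 = 267282/25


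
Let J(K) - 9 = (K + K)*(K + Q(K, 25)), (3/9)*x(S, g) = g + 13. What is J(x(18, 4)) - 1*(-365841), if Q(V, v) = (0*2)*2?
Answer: 371052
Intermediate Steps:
Q(V, v) = 0 (Q(V, v) = 0*2 = 0)
x(S, g) = 39 + 3*g (x(S, g) = 3*(g + 13) = 3*(13 + g) = 39 + 3*g)
J(K) = 9 + 2*K² (J(K) = 9 + (K + K)*(K + 0) = 9 + (2*K)*K = 9 + 2*K²)
J(x(18, 4)) - 1*(-365841) = (9 + 2*(39 + 3*4)²) - 1*(-365841) = (9 + 2*(39 + 12)²) + 365841 = (9 + 2*51²) + 365841 = (9 + 2*2601) + 365841 = (9 + 5202) + 365841 = 5211 + 365841 = 371052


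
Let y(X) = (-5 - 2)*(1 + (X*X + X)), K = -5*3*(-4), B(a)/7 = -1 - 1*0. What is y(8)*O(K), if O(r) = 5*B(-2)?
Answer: 17885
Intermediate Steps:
B(a) = -7 (B(a) = 7*(-1 - 1*0) = 7*(-1 + 0) = 7*(-1) = -7)
K = 60 (K = -15*(-4) = 60)
O(r) = -35 (O(r) = 5*(-7) = -35)
y(X) = -7 - 7*X - 7*X**2 (y(X) = -7*(1 + (X**2 + X)) = -7*(1 + (X + X**2)) = -7*(1 + X + X**2) = -7 - 7*X - 7*X**2)
y(8)*O(K) = (-7 - 7*8 - 7*8**2)*(-35) = (-7 - 56 - 7*64)*(-35) = (-7 - 56 - 448)*(-35) = -511*(-35) = 17885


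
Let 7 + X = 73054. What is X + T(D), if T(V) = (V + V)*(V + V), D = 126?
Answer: 136551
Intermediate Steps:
X = 73047 (X = -7 + 73054 = 73047)
T(V) = 4*V² (T(V) = (2*V)*(2*V) = 4*V²)
X + T(D) = 73047 + 4*126² = 73047 + 4*15876 = 73047 + 63504 = 136551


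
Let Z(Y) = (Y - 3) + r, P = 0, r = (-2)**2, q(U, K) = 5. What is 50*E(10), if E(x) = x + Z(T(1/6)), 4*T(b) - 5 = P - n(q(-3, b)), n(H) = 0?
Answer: 1225/2 ≈ 612.50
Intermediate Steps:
r = 4
T(b) = 5/4 (T(b) = 5/4 + (0 - 1*0)/4 = 5/4 + (0 + 0)/4 = 5/4 + (1/4)*0 = 5/4 + 0 = 5/4)
Z(Y) = 1 + Y (Z(Y) = (Y - 3) + 4 = (-3 + Y) + 4 = 1 + Y)
E(x) = 9/4 + x (E(x) = x + (1 + 5/4) = x + 9/4 = 9/4 + x)
50*E(10) = 50*(9/4 + 10) = 50*(49/4) = 1225/2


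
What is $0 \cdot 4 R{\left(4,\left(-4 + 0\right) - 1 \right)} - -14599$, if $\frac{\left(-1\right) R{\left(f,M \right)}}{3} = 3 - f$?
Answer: $14599$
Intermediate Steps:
$R{\left(f,M \right)} = -9 + 3 f$ ($R{\left(f,M \right)} = - 3 \left(3 - f\right) = -9 + 3 f$)
$0 \cdot 4 R{\left(4,\left(-4 + 0\right) - 1 \right)} - -14599 = 0 \cdot 4 \left(-9 + 3 \cdot 4\right) - -14599 = 0 \left(-9 + 12\right) + 14599 = 0 \cdot 3 + 14599 = 0 + 14599 = 14599$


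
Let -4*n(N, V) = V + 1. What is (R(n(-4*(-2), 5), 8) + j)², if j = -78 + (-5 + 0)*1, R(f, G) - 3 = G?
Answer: 5184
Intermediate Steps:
n(N, V) = -¼ - V/4 (n(N, V) = -(V + 1)/4 = -(1 + V)/4 = -¼ - V/4)
R(f, G) = 3 + G
j = -83 (j = -78 - 5*1 = -78 - 5 = -83)
(R(n(-4*(-2), 5), 8) + j)² = ((3 + 8) - 83)² = (11 - 83)² = (-72)² = 5184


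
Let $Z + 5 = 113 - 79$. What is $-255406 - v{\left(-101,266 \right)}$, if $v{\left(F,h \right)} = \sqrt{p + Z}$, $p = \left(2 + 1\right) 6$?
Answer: $-255406 - \sqrt{47} \approx -2.5541 \cdot 10^{5}$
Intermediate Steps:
$p = 18$ ($p = 3 \cdot 6 = 18$)
$Z = 29$ ($Z = -5 + \left(113 - 79\right) = -5 + 34 = 29$)
$v{\left(F,h \right)} = \sqrt{47}$ ($v{\left(F,h \right)} = \sqrt{18 + 29} = \sqrt{47}$)
$-255406 - v{\left(-101,266 \right)} = -255406 - \sqrt{47}$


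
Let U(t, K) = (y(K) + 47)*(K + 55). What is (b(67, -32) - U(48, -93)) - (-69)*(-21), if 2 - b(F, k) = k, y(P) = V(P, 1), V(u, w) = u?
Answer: -3163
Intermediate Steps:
y(P) = P
b(F, k) = 2 - k
U(t, K) = (47 + K)*(55 + K) (U(t, K) = (K + 47)*(K + 55) = (47 + K)*(55 + K))
(b(67, -32) - U(48, -93)) - (-69)*(-21) = ((2 - 1*(-32)) - (2585 + (-93)**2 + 102*(-93))) - (-69)*(-21) = ((2 + 32) - (2585 + 8649 - 9486)) - 1*1449 = (34 - 1*1748) - 1449 = (34 - 1748) - 1449 = -1714 - 1449 = -3163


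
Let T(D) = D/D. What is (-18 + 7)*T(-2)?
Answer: -11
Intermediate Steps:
T(D) = 1
(-18 + 7)*T(-2) = (-18 + 7)*1 = -11*1 = -11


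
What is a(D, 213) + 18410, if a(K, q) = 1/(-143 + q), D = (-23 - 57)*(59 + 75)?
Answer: 1288701/70 ≈ 18410.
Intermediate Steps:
D = -10720 (D = -80*134 = -10720)
a(D, 213) + 18410 = 1/(-143 + 213) + 18410 = 1/70 + 18410 = 1288701/70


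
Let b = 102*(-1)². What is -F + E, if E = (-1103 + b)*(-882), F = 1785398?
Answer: -902516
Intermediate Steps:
b = 102 (b = 102*1 = 102)
E = 882882 (E = (-1103 + 102)*(-882) = -1001*(-882) = 882882)
-F + E = -1*1785398 + 882882 = -1785398 + 882882 = -902516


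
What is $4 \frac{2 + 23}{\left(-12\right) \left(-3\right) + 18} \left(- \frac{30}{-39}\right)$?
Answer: $\frac{500}{351} \approx 1.4245$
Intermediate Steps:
$4 \frac{2 + 23}{\left(-12\right) \left(-3\right) + 18} \left(- \frac{30}{-39}\right) = 4 \frac{25}{36 + 18} \left(\left(-30\right) \left(- \frac{1}{39}\right)\right) = 4 \cdot \frac{25}{54} \cdot \frac{10}{13} = \frac{50}{27} \cdot \frac{10}{13} = \frac{500}{351}$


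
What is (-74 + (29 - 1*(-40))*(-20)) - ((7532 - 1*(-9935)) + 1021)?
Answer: -19942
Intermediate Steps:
(-74 + (29 - 1*(-40))*(-20)) - ((7532 - 1*(-9935)) + 1021) = (-74 + (29 + 40)*(-20)) - ((7532 + 9935) + 1021) = (-74 + 69*(-20)) - (17467 + 1021) = (-74 - 1380) - 1*18488 = -1454 - 18488 = -19942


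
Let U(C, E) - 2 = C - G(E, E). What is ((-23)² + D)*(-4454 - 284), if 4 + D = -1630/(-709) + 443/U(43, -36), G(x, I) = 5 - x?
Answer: -4286722083/1418 ≈ -3.0231e+6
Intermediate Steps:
U(C, E) = -3 + C + E (U(C, E) = 2 + (C - (5 - E)) = 2 + (C + (-5 + E)) = 2 + (-5 + C + E) = -3 + C + E)
D = 309263/2836 (D = -4 + (-1630/(-709) + 443/(-3 + 43 - 36)) = -4 + (-1630*(-1/709) + 443/4) = -4 + (1630/709 + 443*(¼)) = -4 + (1630/709 + 443/4) = -4 + 320607/2836 = 309263/2836 ≈ 109.05)
((-23)² + D)*(-4454 - 284) = ((-23)² + 309263/2836)*(-4454 - 284) = (529 + 309263/2836)*(-4738) = (1809507/2836)*(-4738) = -4286722083/1418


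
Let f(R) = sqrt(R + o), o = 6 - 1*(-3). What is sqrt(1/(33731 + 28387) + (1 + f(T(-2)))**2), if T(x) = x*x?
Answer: sqrt(6002345006 + 857476872*sqrt(13))/20706 ≈ 4.6056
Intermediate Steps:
T(x) = x**2
o = 9 (o = 6 + 3 = 9)
f(R) = sqrt(9 + R) (f(R) = sqrt(R + 9) = sqrt(9 + R))
sqrt(1/(33731 + 28387) + (1 + f(T(-2)))**2) = sqrt(1/(33731 + 28387) + (1 + sqrt(9 + (-2)**2))**2) = sqrt(1/62118 + (1 + sqrt(9 + 4))**2) = sqrt(1/62118 + (1 + sqrt(13))**2)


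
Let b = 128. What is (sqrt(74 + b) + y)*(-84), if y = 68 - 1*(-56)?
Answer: -10416 - 84*sqrt(202) ≈ -11610.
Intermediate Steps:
y = 124 (y = 68 + 56 = 124)
(sqrt(74 + b) + y)*(-84) = (sqrt(74 + 128) + 124)*(-84) = (sqrt(202) + 124)*(-84) = (124 + sqrt(202))*(-84) = -10416 - 84*sqrt(202)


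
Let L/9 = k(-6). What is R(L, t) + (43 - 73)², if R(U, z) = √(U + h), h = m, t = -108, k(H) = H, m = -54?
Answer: 900 + 6*I*√3 ≈ 900.0 + 10.392*I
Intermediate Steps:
h = -54
L = -54 (L = 9*(-6) = -54)
R(U, z) = √(-54 + U) (R(U, z) = √(U - 54) = √(-54 + U))
R(L, t) + (43 - 73)² = √(-54 - 54) + (43 - 73)² = √(-108) + (-30)² = 6*I*√3 + 900 = 900 + 6*I*√3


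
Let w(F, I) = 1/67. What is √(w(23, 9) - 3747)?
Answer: 2*I*√4205054/67 ≈ 61.213*I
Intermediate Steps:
w(F, I) = 1/67
√(w(23, 9) - 3747) = √(1/67 - 3747) = √(-251048/67) = 2*I*√4205054/67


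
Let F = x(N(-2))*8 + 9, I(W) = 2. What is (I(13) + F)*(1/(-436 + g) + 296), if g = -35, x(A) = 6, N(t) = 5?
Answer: 8225485/471 ≈ 17464.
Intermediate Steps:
F = 57 (F = 6*8 + 9 = 48 + 9 = 57)
(I(13) + F)*(1/(-436 + g) + 296) = (2 + 57)*(1/(-436 - 35) + 296) = 59*(1/(-471) + 296) = 59*(-1/471 + 296) = 59*(139415/471) = 8225485/471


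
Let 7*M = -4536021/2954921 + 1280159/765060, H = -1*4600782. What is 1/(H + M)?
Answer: -15824843021820/72806652615174577061 ≈ -2.1735e-7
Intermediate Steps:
H = -4600782
M = 312440486179/15824843021820 (M = (-4536021/2954921 + 1280159/765060)/7 = (⅐)*(312440486179/2260691860260) = 312440486179/15824843021820 ≈ 0.019744)
1/(H + M) = 1/(-4600782 + 312440486179/15824843021820) = 1/(-72806652615174577061/15824843021820) = -15824843021820/72806652615174577061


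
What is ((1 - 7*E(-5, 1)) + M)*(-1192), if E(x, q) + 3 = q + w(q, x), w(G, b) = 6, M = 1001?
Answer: -1161008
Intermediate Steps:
E(x, q) = 3 + q (E(x, q) = -3 + (q + 6) = -3 + (6 + q) = 3 + q)
((1 - 7*E(-5, 1)) + M)*(-1192) = ((1 - 7*(3 + 1)) + 1001)*(-1192) = ((1 - 7*4) + 1001)*(-1192) = ((1 - 28) + 1001)*(-1192) = (-27 + 1001)*(-1192) = 974*(-1192) = -1161008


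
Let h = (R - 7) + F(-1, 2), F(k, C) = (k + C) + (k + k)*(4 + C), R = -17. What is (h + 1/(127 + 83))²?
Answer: 54007801/44100 ≈ 1224.7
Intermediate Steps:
F(k, C) = C + k + 2*k*(4 + C) (F(k, C) = (C + k) + (2*k)*(4 + C) = (C + k) + 2*k*(4 + C) = C + k + 2*k*(4 + C))
h = -35 (h = (-17 - 7) + (2 + 9*(-1) + 2*2*(-1)) = -24 + (2 - 9 - 4) = -24 - 11 = -35)
(h + 1/(127 + 83))² = (-35 + 1/(127 + 83))² = (-35 + 1/210)² = (-7349/210)² = 54007801/44100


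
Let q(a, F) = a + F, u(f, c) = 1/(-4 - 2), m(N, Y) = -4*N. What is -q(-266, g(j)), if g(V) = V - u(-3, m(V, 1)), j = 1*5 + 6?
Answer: 1529/6 ≈ 254.83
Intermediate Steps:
j = 11 (j = 5 + 6 = 11)
u(f, c) = -1/6 (u(f, c) = 1/(-6) = -1/6)
g(V) = 1/6 + V (g(V) = V - 1*(-1/6) = V + 1/6 = 1/6 + V)
q(a, F) = F + a
-q(-266, g(j)) = -((1/6 + 11) - 266) = -(67/6 - 266) = -1*(-1529/6) = 1529/6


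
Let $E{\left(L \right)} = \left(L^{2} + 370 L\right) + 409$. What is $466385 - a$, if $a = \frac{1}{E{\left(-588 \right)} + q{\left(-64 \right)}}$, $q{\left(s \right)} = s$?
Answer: $\frac{59943997664}{128529} \approx 4.6639 \cdot 10^{5}$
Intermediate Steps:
$E{\left(L \right)} = 409 + L^{2} + 370 L$
$a = \frac{1}{128529}$ ($a = \frac{1}{\left(409 + \left(-588\right)^{2} + 370 \left(-588\right)\right) - 64} = \frac{1}{\left(409 + 345744 - 217560\right) - 64} = \frac{1}{128593 - 64} = \frac{1}{128529} \approx 7.7803 \cdot 10^{-6}$)
$466385 - a = 466385 - \frac{1}{128529} = \frac{59943997664}{128529}$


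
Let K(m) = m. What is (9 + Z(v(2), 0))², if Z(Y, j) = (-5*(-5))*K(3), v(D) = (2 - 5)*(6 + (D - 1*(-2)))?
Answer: 7056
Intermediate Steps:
v(D) = -24 - 3*D (v(D) = -3*(6 + (D + 2)) = -3*(6 + (2 + D)) = -3*(8 + D) = -24 - 3*D)
Z(Y, j) = 75 (Z(Y, j) = -5*(-5)*3 = 25*3 = 75)
(9 + Z(v(2), 0))² = (9 + 75)² = 84² = 7056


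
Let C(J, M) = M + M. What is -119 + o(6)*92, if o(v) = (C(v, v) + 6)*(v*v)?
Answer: 59497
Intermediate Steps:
C(J, M) = 2*M
o(v) = v**2*(6 + 2*v) (o(v) = (2*v + 6)*(v*v) = (6 + 2*v)*v**2 = v**2*(6 + 2*v))
-119 + o(6)*92 = -119 + (2*6**2*(3 + 6))*92 = -119 + (2*36*9)*92 = -119 + 648*92 = -119 + 59616 = 59497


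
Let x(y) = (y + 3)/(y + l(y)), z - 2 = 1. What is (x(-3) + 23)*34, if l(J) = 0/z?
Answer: 782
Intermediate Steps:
z = 3 (z = 2 + 1 = 3)
l(J) = 0 (l(J) = 0/3 = 0*(⅓) = 0)
x(y) = (3 + y)/y (x(y) = (y + 3)/(y + 0) = (3 + y)/y)
(x(-3) + 23)*34 = ((3 - 3)/(-3) + 23)*34 = (-⅓*0 + 23)*34 = (0 + 23)*34 = 23*34 = 782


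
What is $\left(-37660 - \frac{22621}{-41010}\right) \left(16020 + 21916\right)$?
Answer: $- \frac{29294444353672}{20505} \approx -1.4286 \cdot 10^{9}$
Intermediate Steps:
$\left(-37660 - \frac{22621}{-41010}\right) \left(16020 + 21916\right) = \left(-37660 - - \frac{22621}{41010}\right) 37936 = \left(-37660 + \frac{22621}{41010}\right) 37936 = \left(- \frac{1544413979}{41010}\right) 37936 = - \frac{29294444353672}{20505}$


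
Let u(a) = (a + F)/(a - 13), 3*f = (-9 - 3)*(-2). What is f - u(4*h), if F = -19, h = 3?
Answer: 1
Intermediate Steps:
f = 8 (f = ((-9 - 3)*(-2))/3 = (-12*(-2))/3 = (⅓)*24 = 8)
u(a) = (-19 + a)/(-13 + a) (u(a) = (a - 19)/(a - 13) = (-19 + a)/(-13 + a))
f - u(4*h) = 8 - (-19 + 4*3)/(-13 + 4*3) = 8 - (-19 + 12)/(-13 + 12) = 8 - (-7)/(-1) = 8 - (-1)*(-7) = 8 - 1*7 = 8 - 7 = 1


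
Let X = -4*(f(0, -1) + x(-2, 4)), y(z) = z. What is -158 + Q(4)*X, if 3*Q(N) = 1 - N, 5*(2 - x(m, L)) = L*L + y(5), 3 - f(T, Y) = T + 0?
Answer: -774/5 ≈ -154.80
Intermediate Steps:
f(T, Y) = 3 - T (f(T, Y) = 3 - (T + 0) = 3 - T)
x(m, L) = 1 - L²/5 (x(m, L) = 2 - (L*L + 5)/5 = 2 - (L² + 5)/5 = 2 - (5 + L²)/5 = 2 + (-1 - L²/5) = 1 - L²/5)
X = -16/5 (X = -4*((3 - 1*0) + (1 - ⅕*4²)) = -4*((3 + 0) + (1 - ⅕*16)) = -4*(3 + (1 - 16/5)) = -4*(3 - 11/5) = -4*⅘ = -16/5 ≈ -3.2000)
Q(N) = ⅓ - N/3 (Q(N) = (1 - N)/3 = ⅓ - N/3)
-158 + Q(4)*X = -158 + (⅓ - ⅓*4)*(-16/5) = -158 + (⅓ - 4/3)*(-16/5) = -158 - 1*(-16/5) = -158 + 16/5 = -774/5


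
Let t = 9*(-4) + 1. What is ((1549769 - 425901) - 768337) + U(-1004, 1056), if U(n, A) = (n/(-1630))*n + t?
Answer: 289225232/815 ≈ 3.5488e+5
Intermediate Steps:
t = -35 (t = -36 + 1 = -35)
U(n, A) = -35 - n²/1630 (U(n, A) = (n/(-1630))*n - 35 = (n*(-1/1630))*n - 35 = (-n/1630)*n - 35 = -n²/1630 - 35 = -35 - n²/1630)
((1549769 - 425901) - 768337) + U(-1004, 1056) = ((1549769 - 425901) - 768337) + (-35 - 1/1630*(-1004)²) = (1123868 - 768337) + (-35 - 1/1630*1008016) = 355531 + (-35 - 504008/815) = 355531 - 532533/815 = 289225232/815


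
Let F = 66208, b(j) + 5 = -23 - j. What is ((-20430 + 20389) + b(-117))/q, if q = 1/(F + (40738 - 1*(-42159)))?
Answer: 7157040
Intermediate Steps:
b(j) = -28 - j (b(j) = -5 + (-23 - j) = -28 - j)
q = 1/149105 (q = 1/(66208 + (40738 - 1*(-42159))) = 1/(66208 + (40738 + 42159)) = 1/(66208 + 82897) = 1/149105 ≈ 6.7067e-6)
((-20430 + 20389) + b(-117))/q = ((-20430 + 20389) + (-28 - 1*(-117)))/(1/149105) = (-41 + (-28 + 117))*149105 = (-41 + 89)*149105 = 48*149105 = 7157040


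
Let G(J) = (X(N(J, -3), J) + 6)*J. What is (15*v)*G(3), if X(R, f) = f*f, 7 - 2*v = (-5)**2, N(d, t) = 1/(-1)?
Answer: -6075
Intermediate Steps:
N(d, t) = -1 (N(d, t) = 1*(-1) = -1)
v = -9 (v = 7/2 - 1/2*(-5)**2 = 7/2 - 1/2*25 = 7/2 - 25/2 = -9)
X(R, f) = f**2
G(J) = J*(6 + J**2) (G(J) = (J**2 + 6)*J = (6 + J**2)*J = J*(6 + J**2))
(15*v)*G(3) = (15*(-9))*(3*(6 + 3**2)) = -405*(6 + 9) = -405*15 = -135*45 = -6075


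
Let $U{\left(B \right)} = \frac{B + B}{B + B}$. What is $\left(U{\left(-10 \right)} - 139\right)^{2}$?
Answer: $19044$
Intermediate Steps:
$U{\left(B \right)} = 1$ ($U{\left(B \right)} = \frac{2 B}{2 B} = 2 B \frac{1}{2 B} = 1$)
$\left(U{\left(-10 \right)} - 139\right)^{2} = \left(1 - 139\right)^{2} = \left(-138\right)^{2} = 19044$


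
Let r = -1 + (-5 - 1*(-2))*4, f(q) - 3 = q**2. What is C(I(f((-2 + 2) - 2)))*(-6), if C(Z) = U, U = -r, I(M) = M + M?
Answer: -78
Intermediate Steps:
f(q) = 3 + q**2
r = -13 (r = -1 + (-5 + 2)*4 = -1 - 3*4 = -1 - 12 = -13)
I(M) = 2*M
U = 13 (U = -1*(-13) = 13)
C(Z) = 13
C(I(f((-2 + 2) - 2)))*(-6) = 13*(-6) = -78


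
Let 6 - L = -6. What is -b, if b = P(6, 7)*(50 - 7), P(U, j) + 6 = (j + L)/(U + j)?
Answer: 2537/13 ≈ 195.15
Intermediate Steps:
L = 12 (L = 6 - 1*(-6) = 6 + 6 = 12)
P(U, j) = -6 + (12 + j)/(U + j) (P(U, j) = -6 + (j + 12)/(U + j) = -6 + (12 + j)/(U + j))
b = -2537/13 (b = ((12 - 6*6 - 5*7)/(6 + 7))*(50 - 7) = ((12 - 36 - 35)/13)*43 = ((1/13)*(-59))*43 = -59/13*43 = -2537/13 ≈ -195.15)
-b = -1*(-2537/13) = 2537/13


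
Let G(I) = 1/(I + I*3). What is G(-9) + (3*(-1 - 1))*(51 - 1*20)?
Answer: -6697/36 ≈ -186.03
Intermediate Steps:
G(I) = 1/(4*I) (G(I) = 1/(I + 3*I) = 1/(4*I))
G(-9) + (3*(-1 - 1))*(51 - 1*20) = (¼)/(-9) + (3*(-1 - 1))*(51 - 1*20) = (¼)*(-⅑) + (3*(-2))*(51 - 20) = -1/36 - 6*31 = -1/36 - 186 = -6697/36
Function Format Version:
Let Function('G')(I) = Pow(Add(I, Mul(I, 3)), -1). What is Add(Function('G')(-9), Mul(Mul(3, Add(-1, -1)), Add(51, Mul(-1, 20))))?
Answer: Rational(-6697, 36) ≈ -186.03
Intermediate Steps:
Function('G')(I) = Mul(Rational(1, 4), Pow(I, -1)) (Function('G')(I) = Pow(Add(I, Mul(3, I)), -1) = Pow(Mul(4, I), -1) = Mul(Rational(1, 4), Pow(I, -1)))
Add(Function('G')(-9), Mul(Mul(3, Add(-1, -1)), Add(51, Mul(-1, 20)))) = Add(Mul(Rational(1, 4), Pow(-9, -1)), Mul(Mul(3, Add(-1, -1)), Add(51, Mul(-1, 20)))) = Add(Mul(Rational(1, 4), Rational(-1, 9)), Mul(Mul(3, -2), Add(51, -20))) = Add(Rational(-1, 36), Mul(-6, 31)) = Add(Rational(-1, 36), -186) = Rational(-6697, 36)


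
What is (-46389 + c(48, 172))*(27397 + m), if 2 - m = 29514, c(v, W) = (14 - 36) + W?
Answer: 97795485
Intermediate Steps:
c(v, W) = -22 + W
m = -29512 (m = 2 - 1*29514 = 2 - 29514 = -29512)
(-46389 + c(48, 172))*(27397 + m) = (-46389 + (-22 + 172))*(27397 - 29512) = (-46389 + 150)*(-2115) = -46239*(-2115) = 97795485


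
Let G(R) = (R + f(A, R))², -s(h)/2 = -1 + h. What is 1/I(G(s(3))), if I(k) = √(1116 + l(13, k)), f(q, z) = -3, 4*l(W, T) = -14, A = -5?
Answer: √178/445 ≈ 0.029981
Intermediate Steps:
l(W, T) = -7/2 (l(W, T) = (¼)*(-14) = -7/2)
s(h) = 2 - 2*h (s(h) = -2*(-1 + h) = 2 - 2*h)
G(R) = (-3 + R)² (G(R) = (R - 3)² = (-3 + R)²)
I(k) = 5*√178/2 (I(k) = √(1116 - 7/2) = √(2225/2) = 5*√178/2)
1/I(G(s(3))) = 1/(5*√178/2) = √178/445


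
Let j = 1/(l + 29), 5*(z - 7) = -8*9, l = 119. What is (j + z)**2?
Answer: 29931841/547600 ≈ 54.660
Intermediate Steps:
z = -37/5 (z = 7 + (-8*9)/5 = 7 + (1/5)*(-72) = 7 - 72/5 = -37/5 ≈ -7.4000)
j = 1/148 (j = 1/(119 + 29) = 1/148 ≈ 0.0067568)
(j + z)**2 = (1/148 - 37/5)**2 = (-5471/740)**2 = 29931841/547600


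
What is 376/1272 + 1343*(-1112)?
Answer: -237453097/159 ≈ -1.4934e+6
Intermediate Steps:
376/1272 + 1343*(-1112) = 376*(1/1272) - 1493416 = 47/159 - 1493416 = -237453097/159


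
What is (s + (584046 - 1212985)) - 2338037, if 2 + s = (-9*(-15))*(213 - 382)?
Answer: -2989793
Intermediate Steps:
s = -22817 (s = -2 + (-9*(-15))*(213 - 382) = -2 + 135*(-169) = -2 - 22815 = -22817)
(s + (584046 - 1212985)) - 2338037 = (-22817 + (584046 - 1212985)) - 2338037 = (-22817 - 628939) - 2338037 = -651756 - 2338037 = -2989793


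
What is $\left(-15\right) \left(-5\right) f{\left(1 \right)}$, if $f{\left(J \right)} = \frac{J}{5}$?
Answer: $15$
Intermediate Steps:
$f{\left(J \right)} = \frac{J}{5}$ ($f{\left(J \right)} = J \frac{1}{5} = \frac{J}{5}$)
$\left(-15\right) \left(-5\right) f{\left(1 \right)} = \left(-15\right) \left(-5\right) \frac{1}{5} \cdot 1 = 75 \cdot \frac{1}{5} = 15$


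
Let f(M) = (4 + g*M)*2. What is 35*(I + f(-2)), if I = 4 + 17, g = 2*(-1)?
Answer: 1295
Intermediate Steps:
g = -2
f(M) = 8 - 4*M (f(M) = (4 - 2*M)*2 = 8 - 4*M)
I = 21
35*(I + f(-2)) = 35*(21 + (8 - 4*(-2))) = 35*(21 + (8 + 8)) = 35*(21 + 16) = 35*37 = 1295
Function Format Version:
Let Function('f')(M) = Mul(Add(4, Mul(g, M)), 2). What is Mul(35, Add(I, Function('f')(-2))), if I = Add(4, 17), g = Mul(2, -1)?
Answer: 1295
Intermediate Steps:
g = -2
Function('f')(M) = Add(8, Mul(-4, M)) (Function('f')(M) = Mul(Add(4, Mul(-2, M)), 2) = Add(8, Mul(-4, M)))
I = 21
Mul(35, Add(I, Function('f')(-2))) = Mul(35, Add(21, Add(8, Mul(-4, -2)))) = Mul(35, Add(21, Add(8, 8))) = Mul(35, Add(21, 16)) = Mul(35, 37) = 1295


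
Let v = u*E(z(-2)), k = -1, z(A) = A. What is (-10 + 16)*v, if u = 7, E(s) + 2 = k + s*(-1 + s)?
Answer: 126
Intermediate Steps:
E(s) = -3 + s*(-1 + s) (E(s) = -2 + (-1 + s*(-1 + s)) = -3 + s*(-1 + s))
v = 21 (v = 7*(-3 + (-2)² - 1*(-2)) = 7*(-3 + 4 + 2) = 7*3 = 21)
(-10 + 16)*v = (-10 + 16)*21 = 6*21 = 126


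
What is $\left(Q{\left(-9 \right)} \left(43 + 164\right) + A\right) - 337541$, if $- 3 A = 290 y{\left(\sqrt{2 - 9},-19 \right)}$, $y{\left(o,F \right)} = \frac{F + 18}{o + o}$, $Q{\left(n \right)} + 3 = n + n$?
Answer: $-341888 - \frac{145 i \sqrt{7}}{21} \approx -3.4189 \cdot 10^{5} - 18.268 i$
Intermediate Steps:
$Q{\left(n \right)} = -3 + 2 n$ ($Q{\left(n \right)} = -3 + \left(n + n\right) = -3 + 2 n$)
$y{\left(o,F \right)} = \frac{18 + F}{2 o}$
$A = - \frac{145 i \sqrt{7}}{21}$ ($A = - \frac{290 \frac{18 - 19}{2 \sqrt{2 - 9}}}{3} = - \frac{290 \cdot \frac{1}{2} \frac{1}{\sqrt{-7}} \left(-1\right)}{3} = - \frac{290 \cdot \frac{1}{2} \frac{1}{i \sqrt{7}} \left(-1\right)}{3} = - \frac{290 \cdot \frac{1}{2} \left(- \frac{i \sqrt{7}}{7}\right) \left(-1\right)}{3} = - \frac{290 \frac{i \sqrt{7}}{14}}{3} = - \frac{\frac{145}{7} i \sqrt{7}}{3} = - \frac{145 i \sqrt{7}}{21} \approx - 18.268 i$)
$\left(Q{\left(-9 \right)} \left(43 + 164\right) + A\right) - 337541 = \left(\left(-3 + 2 \left(-9\right)\right) \left(43 + 164\right) - \frac{145 i \sqrt{7}}{21}\right) - 337541 = \left(\left(-3 - 18\right) 207 - \frac{145 i \sqrt{7}}{21}\right) - 337541 = \left(\left(-21\right) 207 - \frac{145 i \sqrt{7}}{21}\right) - 337541 = \left(-4347 - \frac{145 i \sqrt{7}}{21}\right) - 337541 = -341888 - \frac{145 i \sqrt{7}}{21}$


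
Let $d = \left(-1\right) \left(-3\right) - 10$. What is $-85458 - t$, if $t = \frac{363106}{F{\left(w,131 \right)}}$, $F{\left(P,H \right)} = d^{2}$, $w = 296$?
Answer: $- \frac{4550548}{49} \approx -92868.0$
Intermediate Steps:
$d = -7$ ($d = 3 - 10 = -7$)
$F{\left(P,H \right)} = 49$ ($F{\left(P,H \right)} = \left(-7\right)^{2} = 49$)
$t = \frac{363106}{49} \approx 7410.3$
$-85458 - t = -85458 - \frac{363106}{49} = - \frac{4550548}{49}$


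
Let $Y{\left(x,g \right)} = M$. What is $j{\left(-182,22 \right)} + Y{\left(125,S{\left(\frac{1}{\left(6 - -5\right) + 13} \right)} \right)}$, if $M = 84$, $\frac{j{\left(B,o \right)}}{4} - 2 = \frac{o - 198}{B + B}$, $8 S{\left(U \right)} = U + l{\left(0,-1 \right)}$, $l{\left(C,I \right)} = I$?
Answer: $\frac{8548}{91} \approx 93.934$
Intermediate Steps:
$S{\left(U \right)} = - \frac{1}{8} + \frac{U}{8}$ ($S{\left(U \right)} = \frac{U - 1}{8} = \frac{-1 + U}{8} = - \frac{1}{8} + \frac{U}{8}$)
$j{\left(B,o \right)} = 8 + \frac{2 \left(-198 + o\right)}{B}$ ($j{\left(B,o \right)} = 8 + 4 \frac{o - 198}{B + B} = 8 + 4 \frac{-198 + o}{2 B} = 8 + \frac{2 \left(-198 + o\right)}{B}$)
$Y{\left(x,g \right)} = 84$
$j{\left(-182,22 \right)} + Y{\left(125,S{\left(\frac{1}{\left(6 - -5\right) + 13} \right)} \right)} = \frac{2 \left(-198 + 22 + 4 \left(-182\right)\right)}{-182} + 84 = 2 \left(- \frac{1}{182}\right) \left(-198 + 22 - 728\right) + 84 = 2 \left(- \frac{1}{182}\right) \left(-904\right) + 84 = \frac{904}{91} + 84 = \frac{8548}{91}$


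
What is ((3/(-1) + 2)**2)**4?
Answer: 1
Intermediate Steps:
((3/(-1) + 2)**2)**4 = ((3*(-1) + 2)**2)**4 = ((-3 + 2)**2)**4 = ((-1)**2)**4 = 1**4 = 1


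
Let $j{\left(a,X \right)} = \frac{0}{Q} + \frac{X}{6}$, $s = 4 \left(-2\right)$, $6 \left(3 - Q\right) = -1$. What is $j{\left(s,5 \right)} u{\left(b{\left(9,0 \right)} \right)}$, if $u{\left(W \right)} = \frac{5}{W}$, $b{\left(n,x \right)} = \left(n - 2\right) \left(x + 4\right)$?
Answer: $\frac{25}{168} \approx 0.14881$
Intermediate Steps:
$Q = \frac{19}{6}$ ($Q = 3 - - \frac{1}{6} = 3 + \frac{1}{6} = \frac{19}{6} \approx 3.1667$)
$b{\left(n,x \right)} = \left(-2 + n\right) \left(4 + x\right)$
$s = -8$
$j{\left(a,X \right)} = \frac{X}{6}$ ($j{\left(a,X \right)} = \frac{0}{\frac{19}{6}} + \frac{X}{6} = 0 \cdot \frac{6}{19} + X \frac{1}{6} = 0 + \frac{X}{6} = \frac{X}{6}$)
$j{\left(s,5 \right)} u{\left(b{\left(9,0 \right)} \right)} = \frac{1}{6} \cdot 5 \frac{5}{-8 - 0 + 4 \cdot 9 + 9 \cdot 0} = \frac{5 \frac{5}{-8 + 0 + 36 + 0}}{6} = \frac{5 \cdot \frac{5}{28}}{6} = \frac{5 \cdot 5 \cdot \frac{1}{28}}{6} = \frac{5}{6} \cdot \frac{5}{28} = \frac{25}{168}$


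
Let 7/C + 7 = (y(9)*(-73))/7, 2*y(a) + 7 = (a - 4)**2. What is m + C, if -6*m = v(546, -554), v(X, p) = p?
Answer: 195415/2118 ≈ 92.264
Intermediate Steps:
y(a) = -7/2 + (-4 + a)**2/2 (y(a) = -7/2 + (a - 4)**2/2 = -7/2 + (-4 + a)**2/2)
C = -49/706 (C = 7/(-7 + ((-7/2 + (-4 + 9)**2/2)*(-73))/7) = 7/(-7 + ((-7/2 + (1/2)*5**2)*(-73))*(1/7)) = 7/(-7 + ((-7/2 + (1/2)*25)*(-73))*(1/7)) = 7/(-7 + ((-7/2 + 25/2)*(-73))*(1/7)) = 7/(-7 + (9*(-73))*(1/7)) = 7/(-7 - 657*1/7) = 7/(-7 - 657/7) = 7/(-706/7) = 7*(-7/706) = -49/706 ≈ -0.069405)
m = 277/3 (m = -1/6*(-554) = 277/3 ≈ 92.333)
m + C = 277/3 - 49/706 = 195415/2118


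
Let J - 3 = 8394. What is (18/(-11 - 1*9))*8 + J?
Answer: 41949/5 ≈ 8389.8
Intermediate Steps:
J = 8397 (J = 3 + 8394 = 8397)
(18/(-11 - 1*9))*8 + J = (18/(-11 - 1*9))*8 + 8397 = (18/(-11 - 9))*8 + 8397 = (18/(-20))*8 + 8397 = -1/20*18*8 + 8397 = -9/10*8 + 8397 = -36/5 + 8397 = 41949/5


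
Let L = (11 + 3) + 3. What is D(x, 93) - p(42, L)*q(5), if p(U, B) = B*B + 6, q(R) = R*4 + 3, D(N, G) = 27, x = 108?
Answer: -6758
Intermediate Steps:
L = 17 (L = 14 + 3 = 17)
q(R) = 3 + 4*R (q(R) = 4*R + 3 = 3 + 4*R)
p(U, B) = 6 + B**2 (p(U, B) = B**2 + 6 = 6 + B**2)
D(x, 93) - p(42, L)*q(5) = 27 - (6 + 17**2)*(3 + 4*5) = 27 - (6 + 289)*(3 + 20) = 27 - 295*23 = 27 - 1*6785 = 27 - 6785 = -6758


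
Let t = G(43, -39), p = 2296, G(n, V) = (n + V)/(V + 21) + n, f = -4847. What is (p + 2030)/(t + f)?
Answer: -19467/21619 ≈ -0.90046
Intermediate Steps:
G(n, V) = n + (V + n)/(21 + V) (G(n, V) = (V + n)/(21 + V) + n = n + (V + n)/(21 + V))
t = 385/9 (t = (-39 + 22*43 - 39*43)/(21 - 39) = (-39 + 946 - 1677)/(-18) = -1/18*(-770) = 385/9 ≈ 42.778)
(p + 2030)/(t + f) = (2296 + 2030)/(385/9 - 4847) = 4326/(-43238/9) = 4326*(-9/43238) = -19467/21619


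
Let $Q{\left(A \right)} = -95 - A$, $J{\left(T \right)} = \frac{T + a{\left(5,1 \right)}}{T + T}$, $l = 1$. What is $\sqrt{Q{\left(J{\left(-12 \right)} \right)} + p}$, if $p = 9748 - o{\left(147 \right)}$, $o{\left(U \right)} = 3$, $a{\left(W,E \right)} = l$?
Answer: $\frac{\sqrt{1389534}}{12} \approx 98.232$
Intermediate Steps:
$a{\left(W,E \right)} = 1$
$J{\left(T \right)} = \frac{1 + T}{2 T}$ ($J{\left(T \right)} = \frac{T + 1}{T + T} = \frac{1 + T}{2 T}$)
$p = 9745$ ($p = 9748 - 3 = 9745$)
$\sqrt{Q{\left(J{\left(-12 \right)} \right)} + p} = \sqrt{\left(-95 - \frac{1 - 12}{2 \left(-12\right)}\right) + 9745} = \sqrt{\left(-95 - \frac{1}{2} \left(- \frac{1}{12}\right) \left(-11\right)\right) + 9745} = \sqrt{\left(-95 - \frac{11}{24}\right) + 9745} = \sqrt{- \frac{2291}{24} + 9745} = \sqrt{\frac{231589}{24}} = \frac{\sqrt{1389534}}{12}$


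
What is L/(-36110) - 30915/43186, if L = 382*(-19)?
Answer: -401448331/779723230 ≈ -0.51486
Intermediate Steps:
L = -7258
L/(-36110) - 30915/43186 = -7258/(-36110) - 30915/43186 = -7258*(-1/36110) - 30915*1/43186 = 3629/18055 - 30915/43186 = -401448331/779723230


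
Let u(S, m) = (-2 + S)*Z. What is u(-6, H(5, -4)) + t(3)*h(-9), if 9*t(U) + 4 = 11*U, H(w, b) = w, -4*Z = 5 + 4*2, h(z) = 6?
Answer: 136/3 ≈ 45.333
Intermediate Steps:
Z = -13/4 (Z = -(5 + 4*2)/4 = -(5 + 8)/4 = -¼*13 = -13/4 ≈ -3.2500)
u(S, m) = 13/2 - 13*S/4 (u(S, m) = (-2 + S)*(-13/4) = 13/2 - 13*S/4)
t(U) = -4/9 + 11*U/9 (t(U) = -4/9 + (11*U)/9 = -4/9 + 11*U/9)
u(-6, H(5, -4)) + t(3)*h(-9) = (13/2 - 13/4*(-6)) + (-4/9 + (11/9)*3)*6 = (13/2 + 39/2) + (-4/9 + 11/3)*6 = 26 + (29/9)*6 = 26 + 58/3 = 136/3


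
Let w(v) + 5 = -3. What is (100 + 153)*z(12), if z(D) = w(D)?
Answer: -2024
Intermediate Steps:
w(v) = -8 (w(v) = -5 - 3 = -8)
z(D) = -8
(100 + 153)*z(12) = (100 + 153)*(-8) = 253*(-8) = -2024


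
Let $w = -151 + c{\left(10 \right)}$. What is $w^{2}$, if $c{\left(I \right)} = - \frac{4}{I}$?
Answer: $\frac{573049}{25} \approx 22922.0$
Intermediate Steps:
$w = - \frac{757}{5}$ ($w = -151 - \frac{4}{10} = -151 - \frac{2}{5} = - \frac{757}{5} \approx -151.4$)
$w^{2} = \left(- \frac{757}{5}\right)^{2} = \frac{573049}{25}$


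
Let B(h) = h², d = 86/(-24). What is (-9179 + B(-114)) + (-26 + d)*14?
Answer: 20417/6 ≈ 3402.8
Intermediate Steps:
d = -43/12 (d = 86*(-1/24) = -43/12 ≈ -3.5833)
(-9179 + B(-114)) + (-26 + d)*14 = (-9179 + (-114)²) + (-26 - 43/12)*14 = (-9179 + 12996) - 355/12*14 = 3817 - 2485/6 = 20417/6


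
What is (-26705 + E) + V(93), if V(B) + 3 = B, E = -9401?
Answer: -36016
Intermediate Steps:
V(B) = -3 + B
(-26705 + E) + V(93) = (-26705 - 9401) + (-3 + 93) = -36106 + 90 = -36016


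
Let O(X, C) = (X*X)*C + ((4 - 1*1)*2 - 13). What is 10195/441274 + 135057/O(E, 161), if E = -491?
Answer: 113826554812/4281906009829 ≈ 0.026583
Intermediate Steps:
O(X, C) = -7 + C*X² (O(X, C) = X²*C + ((4 - 1)*2 - 13) = C*X² + (3*2 - 13) = C*X² + (6 - 13) = C*X² - 7 = -7 + C*X²)
10195/441274 + 135057/O(E, 161) = 10195/441274 + 135057/(-7 + 161*(-491)²) = 10195*(1/441274) + 135057/(-7 + 161*241081) = 10195/441274 + 135057/(-7 + 38814041) = 10195/441274 + 135057/38814034 = 113826554812/4281906009829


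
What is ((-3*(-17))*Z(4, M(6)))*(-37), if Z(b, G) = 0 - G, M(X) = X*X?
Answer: 67932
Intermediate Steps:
M(X) = X**2
Z(b, G) = -G
((-3*(-17))*Z(4, M(6)))*(-37) = ((-3*(-17))*(-1*6**2))*(-37) = (51*(-1*36))*(-37) = (51*(-36))*(-37) = -1836*(-37) = 67932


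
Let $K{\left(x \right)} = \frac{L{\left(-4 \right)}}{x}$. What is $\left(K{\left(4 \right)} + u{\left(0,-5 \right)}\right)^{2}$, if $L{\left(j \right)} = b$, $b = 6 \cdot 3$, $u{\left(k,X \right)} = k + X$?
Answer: $\frac{1}{4} \approx 0.25$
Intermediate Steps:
$u{\left(k,X \right)} = X + k$
$b = 18$
$L{\left(j \right)} = 18$
$K{\left(x \right)} = \frac{18}{x}$
$\left(K{\left(4 \right)} + u{\left(0,-5 \right)}\right)^{2} = \left(\frac{18}{4} + \left(-5 + 0\right)\right)^{2} = \left(18 \cdot \frac{1}{4} - 5\right)^{2} = \left(\frac{9}{2} - 5\right)^{2} = \left(- \frac{1}{2}\right)^{2} = \frac{1}{4}$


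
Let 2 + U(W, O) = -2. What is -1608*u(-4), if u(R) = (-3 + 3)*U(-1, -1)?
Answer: 0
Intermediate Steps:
U(W, O) = -4 (U(W, O) = -2 - 2 = -4)
u(R) = 0 (u(R) = (-3 + 3)*(-4) = 0*(-4) = 0)
-1608*u(-4) = -1608*0 = 0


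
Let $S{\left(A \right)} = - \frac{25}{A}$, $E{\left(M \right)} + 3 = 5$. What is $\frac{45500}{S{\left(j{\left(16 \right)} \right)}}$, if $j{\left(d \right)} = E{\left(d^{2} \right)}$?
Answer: $-3640$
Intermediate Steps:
$E{\left(M \right)} = 2$ ($E{\left(M \right)} = -3 + 5 = 2$)
$j{\left(d \right)} = 2$
$\frac{45500}{S{\left(j{\left(16 \right)} \right)}} = \frac{45500}{\left(-25\right) \frac{1}{2}} = \frac{45500}{- \frac{25}{2}} = 45500 \left(- \frac{2}{25}\right) = -3640$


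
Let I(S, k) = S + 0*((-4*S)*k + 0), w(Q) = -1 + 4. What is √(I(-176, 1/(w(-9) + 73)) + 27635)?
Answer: 9*√339 ≈ 165.71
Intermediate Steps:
w(Q) = 3
I(S, k) = S (I(S, k) = S + 0*(-4*S*k + 0) = S + 0*(-4*S*k) = S + 0 = S)
√(I(-176, 1/(w(-9) + 73)) + 27635) = √(-176 + 27635) = √27459 = 9*√339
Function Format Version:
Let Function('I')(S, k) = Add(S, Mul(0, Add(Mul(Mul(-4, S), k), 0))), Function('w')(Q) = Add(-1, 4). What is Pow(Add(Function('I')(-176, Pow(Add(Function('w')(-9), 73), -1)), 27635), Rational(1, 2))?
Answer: Mul(9, Pow(339, Rational(1, 2))) ≈ 165.71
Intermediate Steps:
Function('w')(Q) = 3
Function('I')(S, k) = S (Function('I')(S, k) = Add(S, Mul(0, Add(Mul(-4, S, k), 0))) = Add(S, Mul(0, Mul(-4, S, k))) = Add(S, 0) = S)
Pow(Add(Function('I')(-176, Pow(Add(Function('w')(-9), 73), -1)), 27635), Rational(1, 2)) = Pow(Add(-176, 27635), Rational(1, 2)) = Pow(27459, Rational(1, 2)) = Mul(9, Pow(339, Rational(1, 2)))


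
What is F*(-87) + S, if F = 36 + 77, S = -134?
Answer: -9965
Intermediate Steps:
F = 113
F*(-87) + S = 113*(-87) - 134 = -9831 - 134 = -9965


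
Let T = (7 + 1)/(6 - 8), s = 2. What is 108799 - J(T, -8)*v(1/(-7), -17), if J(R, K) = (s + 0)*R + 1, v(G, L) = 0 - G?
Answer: 108800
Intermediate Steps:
v(G, L) = -G
T = -4 (T = 8/(-2) = 8*(-½) = -4)
J(R, K) = 1 + 2*R (J(R, K) = (2 + 0)*R + 1 = 2*R + 1 = 1 + 2*R)
108799 - J(T, -8)*v(1/(-7), -17) = 108799 - (1 + 2*(-4))*(-1/(-7)) = 108799 - (1 - 8)*(-1*(-⅐)) = 108799 - (-7)/7 = 108799 - 1*(-1) = 108799 + 1 = 108800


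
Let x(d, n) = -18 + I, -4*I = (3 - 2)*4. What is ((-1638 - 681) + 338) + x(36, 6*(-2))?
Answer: -2000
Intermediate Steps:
I = -1 (I = -(3 - 2)*4/4 = -4/4 = -1/4*4 = -1)
x(d, n) = -19 (x(d, n) = -18 - 1 = -19)
((-1638 - 681) + 338) + x(36, 6*(-2)) = ((-1638 - 681) + 338) - 19 = (-2319 + 338) - 19 = -1981 - 19 = -2000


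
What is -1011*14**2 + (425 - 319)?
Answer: -198050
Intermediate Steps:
-1011*14**2 + (425 - 319) = -1011*196 + 106 = -198156 + 106 = -198050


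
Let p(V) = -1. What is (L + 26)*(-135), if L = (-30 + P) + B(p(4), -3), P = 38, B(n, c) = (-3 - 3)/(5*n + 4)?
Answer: -5400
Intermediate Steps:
B(n, c) = -6/(4 + 5*n)
L = 14 (L = (-30 + 38) - 6/(4 + 5*(-1)) = 8 - 6/(4 - 5) = 8 - 6/(-1) = 8 - 6*(-1) = 8 + 6 = 14)
(L + 26)*(-135) = (14 + 26)*(-135) = 40*(-135) = -5400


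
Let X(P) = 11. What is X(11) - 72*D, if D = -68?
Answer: 4907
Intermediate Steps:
X(11) - 72*D = 11 - 72*(-68) = 11 + 4896 = 4907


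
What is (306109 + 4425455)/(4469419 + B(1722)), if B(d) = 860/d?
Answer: 4073876604/3848170189 ≈ 1.0587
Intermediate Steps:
(306109 + 4425455)/(4469419 + B(1722)) = (306109 + 4425455)/(4469419 + 860/1722) = 4731564/(4469419 + 860*(1/1722)) = 4731564/(4469419 + 430/861) = 4731564/(3848170189/861) = 4731564*(861/3848170189) = 4073876604/3848170189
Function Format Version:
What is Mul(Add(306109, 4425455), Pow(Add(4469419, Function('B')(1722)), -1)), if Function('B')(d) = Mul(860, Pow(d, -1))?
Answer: Rational(4073876604, 3848170189) ≈ 1.0587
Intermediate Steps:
Mul(Add(306109, 4425455), Pow(Add(4469419, Function('B')(1722)), -1)) = Mul(Add(306109, 4425455), Pow(Add(4469419, Mul(860, Pow(1722, -1))), -1)) = Mul(4731564, Pow(Add(4469419, Mul(860, Rational(1, 1722))), -1)) = Mul(4731564, Pow(Add(4469419, Rational(430, 861)), -1)) = Mul(4731564, Pow(Rational(3848170189, 861), -1)) = Mul(4731564, Rational(861, 3848170189)) = Rational(4073876604, 3848170189)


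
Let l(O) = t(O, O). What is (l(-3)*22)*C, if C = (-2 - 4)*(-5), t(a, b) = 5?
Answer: 3300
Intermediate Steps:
l(O) = 5
C = 30 (C = -6*(-5) = 30)
(l(-3)*22)*C = (5*22)*30 = 110*30 = 3300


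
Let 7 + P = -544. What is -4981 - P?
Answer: -4430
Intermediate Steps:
P = -551 (P = -7 - 544 = -551)
-4981 - P = -4981 - 1*(-551) = -4981 + 551 = -4430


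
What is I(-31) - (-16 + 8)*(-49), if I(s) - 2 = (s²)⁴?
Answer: 852891037051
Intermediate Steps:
I(s) = 2 + s⁸ (I(s) = 2 + (s²)⁴ = 2 + s⁸)
I(-31) - (-16 + 8)*(-49) = (2 + (-31)⁸) - (-16 + 8)*(-49) = (2 + 852891037441) - (-8)*(-49) = 852891037443 - 1*392 = 852891037443 - 392 = 852891037051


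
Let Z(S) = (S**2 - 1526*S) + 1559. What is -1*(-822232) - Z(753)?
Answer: 1402742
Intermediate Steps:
Z(S) = 1559 + S**2 - 1526*S
-1*(-822232) - Z(753) = -1*(-822232) - (1559 + 753**2 - 1526*753) = 822232 - (1559 + 567009 - 1149078) = 822232 - 1*(-580510) = 822232 + 580510 = 1402742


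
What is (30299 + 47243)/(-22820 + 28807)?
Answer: 77542/5987 ≈ 12.952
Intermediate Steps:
(30299 + 47243)/(-22820 + 28807) = 77542/5987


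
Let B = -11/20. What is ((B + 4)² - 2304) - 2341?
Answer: -1853239/400 ≈ -4633.1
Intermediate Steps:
B = -11/20 (B = -11*1/20 = -11/20 ≈ -0.55000)
((B + 4)² - 2304) - 2341 = ((-11/20 + 4)² - 2304) - 2341 = ((69/20)² - 2304) - 2341 = (4761/400 - 2304) - 2341 = -916839/400 - 2341 = -1853239/400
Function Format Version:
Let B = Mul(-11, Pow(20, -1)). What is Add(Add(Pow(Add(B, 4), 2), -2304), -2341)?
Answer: Rational(-1853239, 400) ≈ -4633.1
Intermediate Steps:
B = Rational(-11, 20) (B = Mul(-11, Rational(1, 20)) = Rational(-11, 20) ≈ -0.55000)
Add(Add(Pow(Add(B, 4), 2), -2304), -2341) = Add(Add(Pow(Add(Rational(-11, 20), 4), 2), -2304), -2341) = Add(Add(Pow(Rational(69, 20), 2), -2304), -2341) = Add(Add(Rational(4761, 400), -2304), -2341) = Add(Rational(-916839, 400), -2341) = Rational(-1853239, 400)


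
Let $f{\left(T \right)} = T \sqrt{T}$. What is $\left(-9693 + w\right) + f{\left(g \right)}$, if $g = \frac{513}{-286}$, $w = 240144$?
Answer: $230451 - \frac{1539 i \sqrt{16302}}{81796} \approx 2.3045 \cdot 10^{5} - 2.4023 i$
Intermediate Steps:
$g = - \frac{513}{286}$ ($g = 513 \left(- \frac{1}{286}\right) = - \frac{513}{286} \approx -1.7937$)
$f{\left(T \right)} = T^{\frac{3}{2}}$
$\left(-9693 + w\right) + f{\left(g \right)} = \left(-9693 + 240144\right) + \left(- \frac{513}{286}\right)^{\frac{3}{2}} = 230451 - \frac{1539 i \sqrt{16302}}{81796}$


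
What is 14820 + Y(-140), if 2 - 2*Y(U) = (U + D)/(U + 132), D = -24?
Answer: 59243/4 ≈ 14811.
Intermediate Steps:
Y(U) = 1 - (-24 + U)/(2*(132 + U)) (Y(U) = 1 - (U - 24)/(2*(U + 132)) = 1 - (-24 + U)/(2*(132 + U)))
14820 + Y(-140) = 14820 + (288 - 140)/(2*(132 - 140)) = 14820 + (1/2)*148/(-8) = 14820 + (1/2)*(-1/8)*148 = 14820 - 37/4 = 59243/4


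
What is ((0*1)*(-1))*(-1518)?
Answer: 0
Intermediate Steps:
((0*1)*(-1))*(-1518) = (0*(-1))*(-1518) = 0*(-1518) = 0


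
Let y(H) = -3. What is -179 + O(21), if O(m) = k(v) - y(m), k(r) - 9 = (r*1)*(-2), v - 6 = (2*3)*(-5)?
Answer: -119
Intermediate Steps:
v = -24 (v = 6 + (2*3)*(-5) = 6 + 6*(-5) = 6 - 30 = -24)
k(r) = 9 - 2*r (k(r) = 9 + (r*1)*(-2) = 9 + r*(-2) = 9 - 2*r)
O(m) = 60 (O(m) = (9 - 2*(-24)) - 1*(-3) = (9 + 48) + 3 = 57 + 3 = 60)
-179 + O(21) = -179 + 60 = -119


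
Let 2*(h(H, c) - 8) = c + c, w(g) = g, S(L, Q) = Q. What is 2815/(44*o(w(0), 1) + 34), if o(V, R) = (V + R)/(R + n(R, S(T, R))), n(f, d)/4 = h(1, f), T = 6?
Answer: 104155/1302 ≈ 79.996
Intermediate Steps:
h(H, c) = 8 + c (h(H, c) = 8 + (c + c)/2 = 8 + (2*c)/2 = 8 + c)
n(f, d) = 32 + 4*f (n(f, d) = 4*(8 + f) = 32 + 4*f)
o(V, R) = (R + V)/(32 + 5*R) (o(V, R) = (V + R)/(R + (32 + 4*R)) = (R + V)/(32 + 5*R))
2815/(44*o(w(0), 1) + 34) = 2815/(44*((1 + 0)/(32 + 5*1)) + 34) = 2815/(44*(1/(32 + 5)) + 34) = 2815/(44*(1/37) + 34) = 2815/(44/37 + 34) = 2815/(1302/37) = 2815*(37/1302) = 104155/1302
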